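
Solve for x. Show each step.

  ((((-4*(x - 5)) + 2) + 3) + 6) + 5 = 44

Step 1. [((((-4*(x - 5)) + 2) + 3) + 6) + 5 = 44] peel the +5: subtract 5 from each side ⇒ sub: (((-4*(x - 5)) + 2) + 3) + 6 = 39.
Step 2. [(((-4*(x - 5)) + 2) + 3) + 6 = 39] subtract 6: x sits inside (… + 6). So sub: ((-4*(x - 5)) + 2) + 3 = 33.
Step 3. [((-4*(x - 5)) + 2) + 3 = 33] +3 is outermost — subtract 3 both sides ⇒ sub: (-4*(x - 5)) + 2 = 30.
Step 4. [(-4*(x - 5)) + 2 = 30] the outer +2 inverts by subtracting 2 ⇒ sub: -4*(x - 5) = 28.
Step 5. [-4*(x - 5) = 28] leading coefficient -4: divide by -4, so div: x - 5 = -7.
Step 6. [x - 5 = -7] -5 is outermost — add 5 both sides, so sub: x = -2.

Answer: x ∈ {-2}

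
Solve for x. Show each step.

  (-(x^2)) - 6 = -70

Step 1. [(-(x^2)) - 6 = -70] the outer -6 inverts by adding 6. So sub: -(x^2) = -64.
Step 2. [-(x^2) = -64] leading − — multiply by −1 ⇒ neg: x^2 = 64.
Step 3. [x^2 = 64] 64 ≥ 0, LHS is (·)² — take ±√, so sqrt: x = 8 or -8.

Answer: x ∈ {-8, 8}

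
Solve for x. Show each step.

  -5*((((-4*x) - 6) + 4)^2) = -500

Step 1. [-5*((((-4*x) - 6) + 4)^2) = -500] -5·(inner) — divide through by -5. So div: (((-4*x) - 6) + 4)^2 = 100.
Step 2. [(((-4*x) - 6) + 4)^2 = 100] 100 ≥ 0, LHS is (·)² — take ±√. So sqrt: ((-4*x) - 6) + 4 = 10 or -10.
Step 3. [((-4*x) - 6) + 4 = 10 or -10] peel the +4: subtract 4 from each side, so sub: (-4*x) - 6 = 6 or -14.
Step 4. [(-4*x) - 6 = 6 or -14] add 6: x sits inside (… - 6) ⇒ sub: -4*x = 12 or -8.
Step 5. [-4*x = 12 or -8] leading coefficient -4: divide by -4. So div: x = -3 or 2.

Answer: x ∈ {-3, 2}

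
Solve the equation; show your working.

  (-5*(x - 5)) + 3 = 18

Step 1. [(-5*(x - 5)) + 3 = 18] 3 comes off first (subtract 3). So sub: -5*(x - 5) = 15.
Step 2. [-5*(x - 5) = 15] LHS = -5·(…); ÷-5 both sides ⇒ div: x - 5 = -3.
Step 3. [x - 5 = -3] 5 comes off first (add 5) ⇒ sub: x = 2.

Answer: x ∈ {2}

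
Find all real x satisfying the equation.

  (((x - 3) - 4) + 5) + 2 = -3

Step 1. [(((x - 3) - 4) + 5) + 2 = -3] +2 is outermost — subtract 2 both sides. So sub: ((x - 3) - 4) + 5 = -5.
Step 2. [((x - 3) - 4) + 5 = -5] the outer +5 inverts by subtracting 5, so sub: (x - 3) - 4 = -10.
Step 3. [(x - 3) - 4 = -10] 4 comes off first (add 4). So sub: x - 3 = -6.
Step 4. [x - 3 = -6] peel the -3: add 3 from each side ⇒ sub: x = -3.

Answer: x ∈ {-3}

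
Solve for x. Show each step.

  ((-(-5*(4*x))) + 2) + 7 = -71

Step 1. [((-(-5*(4*x))) + 2) + 7 = -71] +7 is outermost — subtract 7 both sides ⇒ sub: (-(-5*(4*x))) + 2 = -78.
Step 2. [(-(-5*(4*x))) + 2 = -78] peel the +2: subtract 2 from each side. So sub: -(-5*(4*x)) = -80.
Step 3. [-(-5*(4*x)) = -80] leading − — multiply by −1, so neg: -5*(4*x) = 80.
Step 4. [-5*(4*x) = 80] -5·(inner) — divide through by -5. So div: 4*x = -16.
Step 5. [4*x = -16] divide by the outer 4 ⇒ div: x = -4.

Answer: x ∈ {-4}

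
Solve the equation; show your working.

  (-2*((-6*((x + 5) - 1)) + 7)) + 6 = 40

Step 1. [(-2*((-6*((x + 5) - 1)) + 7)) + 6 = 40] +6 is outermost — subtract 6 both sides ⇒ sub: -2*((-6*((x + 5) - 1)) + 7) = 34.
Step 2. [-2*((-6*((x + 5) - 1)) + 7) = 34] LHS = -2·(…); ÷-2 both sides. So div: (-6*((x + 5) - 1)) + 7 = -17.
Step 3. [(-6*((x + 5) - 1)) + 7 = -17] +7 is outermost — subtract 7 both sides, so sub: -6*((x + 5) - 1) = -24.
Step 4. [-6*((x + 5) - 1) = -24] LHS = -6·(…); ÷-6 both sides, so div: (x + 5) - 1 = 4.
Step 5. [(x + 5) - 1 = 4] 1 comes off first (add 1) ⇒ sub: x + 5 = 5.
Step 6. [x + 5 = 5] 5 comes off first (subtract 5). So sub: x = 0.

Answer: x ∈ {0}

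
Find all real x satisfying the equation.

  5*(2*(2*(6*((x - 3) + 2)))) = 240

Step 1. [5*(2*(2*(6*((x - 3) + 2)))) = 240] divide by the outer 5. So div: 2*(2*(6*((x - 3) + 2))) = 48.
Step 2. [2*(2*(6*((x - 3) + 2))) = 48] LHS = 2·(…); ÷2 both sides, so div: 2*(6*((x - 3) + 2)) = 24.
Step 3. [2*(6*((x - 3) + 2)) = 24] leading coefficient 2: divide by 2. So div: 6*((x - 3) + 2) = 12.
Step 4. [6*((x - 3) + 2) = 12] LHS = 6·(…); ÷6 both sides. So div: (x - 3) + 2 = 2.
Step 5. [(x - 3) + 2 = 2] peel the +2: subtract 2 from each side. So sub: x - 3 = 0.
Step 6. [x - 3 = 0] -3 is outermost — add 3 both sides. So sub: x = 3.

Answer: x ∈ {3}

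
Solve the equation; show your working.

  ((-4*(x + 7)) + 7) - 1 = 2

Step 1. [((-4*(x + 7)) + 7) - 1 = 2] peel the -1: add 1 from each side, so sub: (-4*(x + 7)) + 7 = 3.
Step 2. [(-4*(x + 7)) + 7 = 3] +7 is outermost — subtract 7 both sides, so sub: -4*(x + 7) = -4.
Step 3. [-4*(x + 7) = -4] -4·(inner) — divide through by -4 ⇒ div: x + 7 = 1.
Step 4. [x + 7 = 1] 7 comes off first (subtract 7) ⇒ sub: x = -6.

Answer: x ∈ {-6}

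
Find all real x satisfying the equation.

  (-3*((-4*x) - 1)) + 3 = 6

Step 1. [(-3*((-4*x) - 1)) + 3 = 6] -3 divides every term; factor it out, so factor: ((-4*x) - 1) - 1 = -2.
Step 2. [((-4*x) - 1) - 1 = -2] -1 is outermost — add 1 both sides ⇒ sub: (-4*x) - 1 = -1.
Step 3. [(-4*x) - 1 = -1] the outer -1 inverts by adding 1. So sub: -4*x = 0.
Step 4. [-4*x = 0] -4 out front; divide by -4. So div: x = 0.

Answer: x ∈ {0}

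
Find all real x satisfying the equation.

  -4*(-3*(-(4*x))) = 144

Step 1. [-4*(-3*(-(4*x))) = 144] divide by the outer -4. So div: -3*(-(4*x)) = -36.
Step 2. [-3*(-(4*x)) = -36] leading coefficient -3: divide by -3, so div: -(4*x) = 12.
Step 3. [-(4*x) = 12] LHS negated; negate both sides. So neg: 4*x = -12.
Step 4. [4*x = -12] leading coefficient 4: divide by 4, so div: x = -3.

Answer: x ∈ {-3}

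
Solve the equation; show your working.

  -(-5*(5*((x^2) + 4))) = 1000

Step 1. [-(-5*(5*((x^2) + 4))) = 1000] flip signs both sides, so neg: -5*(5*((x^2) + 4)) = -1000.
Step 2. [-5*(5*((x^2) + 4)) = -1000] LHS = -5·(…); ÷-5 both sides ⇒ div: 5*((x^2) + 4) = 200.
Step 3. [5*((x^2) + 4) = 200] LHS = 5·(…); ÷5 both sides. So div: (x^2) + 4 = 40.
Step 4. [(x^2) + 4 = 40] +4 is outermost — subtract 4 both sides, so sub: x^2 = 36.
Step 5. [x^2 = 36] 36 ≥ 0, LHS is (·)² — take ±√ ⇒ sqrt: x = 6 or -6.

Answer: x ∈ {-6, 6}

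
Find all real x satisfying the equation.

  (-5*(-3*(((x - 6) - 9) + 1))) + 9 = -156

Step 1. [(-5*(-3*(((x - 6) - 9) + 1))) + 9 = -156] the outer +9 inverts by subtracting 9. So sub: -5*(-3*(((x - 6) - 9) + 1)) = -165.
Step 2. [-5*(-3*(((x - 6) - 9) + 1)) = -165] -5 out front; divide by -5. So div: -3*(((x - 6) - 9) + 1) = 33.
Step 3. [-3*(((x - 6) - 9) + 1) = 33] -3 out front; divide by -3, so div: ((x - 6) - 9) + 1 = -11.
Step 4. [((x - 6) - 9) + 1 = -11] +1 is outermost — subtract 1 both sides ⇒ sub: (x - 6) - 9 = -12.
Step 5. [(x - 6) - 9 = -12] the outer -9 inverts by adding 9, so sub: x - 6 = -3.
Step 6. [x - 6 = -3] peel the -6: add 6 from each side. So sub: x = 3.

Answer: x ∈ {3}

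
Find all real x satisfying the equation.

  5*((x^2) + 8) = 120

Step 1. [5*((x^2) + 8) = 120] divide by the outer 5, so div: (x^2) + 8 = 24.
Step 2. [(x^2) + 8 = 24] +8 is outermost — subtract 8 both sides, so sub: x^2 = 16.
Step 3. [x^2 = 16] √ both sides: 16 ≥ 0 gives two branches. So sqrt: x = 4 or -4.

Answer: x ∈ {-4, 4}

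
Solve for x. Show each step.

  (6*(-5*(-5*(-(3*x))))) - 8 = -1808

Step 1. [(6*(-5*(-5*(-(3*x))))) - 8 = -1808] 8 comes off first (add 8). So sub: 6*(-5*(-5*(-(3*x)))) = -1800.
Step 2. [6*(-5*(-5*(-(3*x)))) = -1800] 6 out front; divide by 6 ⇒ div: -5*(-5*(-(3*x))) = -300.
Step 3. [-5*(-5*(-(3*x))) = -300] leading coefficient -5: divide by -5. So div: -5*(-(3*x)) = 60.
Step 4. [-5*(-(3*x)) = 60] divide by the outer -5, so div: -(3*x) = -12.
Step 5. [-(3*x) = -12] leading − — multiply by −1. So neg: 3*x = 12.
Step 6. [3*x = 12] 3 out front; divide by 3 ⇒ div: x = 4.

Answer: x ∈ {4}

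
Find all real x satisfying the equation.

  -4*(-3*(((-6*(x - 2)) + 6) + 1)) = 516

Step 1. [-4*(-3*(((-6*(x - 2)) + 6) + 1)) = 516] LHS = -4·(…); ÷-4 both sides. So div: -3*(((-6*(x - 2)) + 6) + 1) = -129.
Step 2. [-3*(((-6*(x - 2)) + 6) + 1) = -129] LHS = -3·(…); ÷-3 both sides ⇒ div: ((-6*(x - 2)) + 6) + 1 = 43.
Step 3. [((-6*(x - 2)) + 6) + 1 = 43] subtract 1: x sits inside (… + 1). So sub: (-6*(x - 2)) + 6 = 42.
Step 4. [(-6*(x - 2)) + 6 = 42] -6 | LHS and -6 | 42: pull -6 out, so factor: (x - 2) - 1 = -7.
Step 5. [(x - 2) - 1 = -7] the outer -1 inverts by adding 1, so sub: x - 2 = -6.
Step 6. [x - 2 = -6] add 2: x sits inside (… - 2), so sub: x = -4.

Answer: x ∈ {-4}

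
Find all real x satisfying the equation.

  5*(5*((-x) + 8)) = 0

Step 1. [5*(5*((-x) + 8)) = 0] divide by the outer 5 ⇒ div: 5*((-x) + 8) = 0.
Step 2. [5*((-x) + 8) = 0] 5 out front; divide by 5 ⇒ div: (-x) + 8 = 0.
Step 3. [(-x) + 8 = 0] 8 comes off first (subtract 8) ⇒ sub: -x = -8.
Step 4. [-x = -8] LHS negated; negate both sides, so neg: x = 8.

Answer: x ∈ {8}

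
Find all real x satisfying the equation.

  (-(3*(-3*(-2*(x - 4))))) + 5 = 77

Step 1. [(-(3*(-3*(-2*(x - 4))))) + 5 = 77] subtract 5: x sits inside (… + 5) ⇒ sub: -(3*(-3*(-2*(x - 4)))) = 72.
Step 2. [-(3*(-3*(-2*(x - 4)))) = 72] LHS negated; negate both sides. So neg: 3*(-3*(-2*(x - 4))) = -72.
Step 3. [3*(-3*(-2*(x - 4))) = -72] 3 out front; divide by 3, so div: -3*(-2*(x - 4)) = -24.
Step 4. [-3*(-2*(x - 4)) = -24] LHS = -3·(…); ÷-3 both sides, so div: -2*(x - 4) = 8.
Step 5. [-2*(x - 4) = 8] divide by the outer -2 ⇒ div: x - 4 = -4.
Step 6. [x - 4 = -4] -4 is outermost — add 4 both sides, so sub: x = 0.

Answer: x ∈ {0}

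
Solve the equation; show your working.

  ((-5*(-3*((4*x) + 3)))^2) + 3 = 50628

Step 1. [((-5*(-3*((4*x) + 3)))^2) + 3 = 50628] +3 is outermost — subtract 3 both sides ⇒ sub: (-5*(-3*((4*x) + 3)))^2 = 50625.
Step 2. [(-5*(-3*((4*x) + 3)))^2 = 50625] LHS squared, RHS 50625 ≥ 0: apply √ (±), so sqrt: -5*(-3*((4*x) + 3)) = 225 or -225.
Step 3. [-5*(-3*((4*x) + 3)) = 225 or -225] leading coefficient -5: divide by -5, so div: -3*((4*x) + 3) = -45 or 45.
Step 4. [-3*((4*x) + 3) = -45 or 45] LHS = -3·(…); ÷-3 both sides. So div: (4*x) + 3 = 15 or -15.
Step 5. [(4*x) + 3 = 15 or -15] subtract 3: x sits inside (… + 3) ⇒ sub: 4*x = 12 or -18.
Step 6. [4*x = 12 or -18] leading coefficient 4: divide by 4. So div: x = 3 or -9/2.

Answer: x ∈ {-9/2, 3}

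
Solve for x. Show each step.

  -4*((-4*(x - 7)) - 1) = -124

Step 1. [-4*((-4*(x - 7)) - 1) = -124] divide by the outer -4, so div: (-4*(x - 7)) - 1 = 31.
Step 2. [(-4*(x - 7)) - 1 = 31] -1 is outermost — add 1 both sides, so sub: -4*(x - 7) = 32.
Step 3. [-4*(x - 7) = 32] -4·(inner) — divide through by -4. So div: x - 7 = -8.
Step 4. [x - 7 = -8] the outer -7 inverts by adding 7 ⇒ sub: x = -1.

Answer: x ∈ {-1}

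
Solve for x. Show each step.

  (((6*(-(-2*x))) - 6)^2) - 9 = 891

Step 1. [(((6*(-(-2*x))) - 6)^2) - 9 = 891] -9 is outermost — add 9 both sides, so sub: ((6*(-(-2*x))) - 6)^2 = 900.
Step 2. [((6*(-(-2*x))) - 6)^2 = 900] 900 ≥ 0, LHS is (·)² — take ±√. So sqrt: (6*(-(-2*x))) - 6 = 30 or -30.
Step 3. [(6*(-(-2*x))) - 6 = 30 or -30] 6 divides every term; factor it out, so factor: (-(-2*x)) - 1 = 5 or -5.
Step 4. [(-(-2*x)) - 1 = 5 or -5] -1 is outermost — add 1 both sides. So sub: -(-2*x) = 6 or -4.
Step 5. [-(-2*x) = 6 or -4] leading − — multiply by −1 ⇒ neg: -2*x = -6 or 4.
Step 6. [-2*x = -6 or 4] -2·(inner) — divide through by -2. So div: x = 3 or -2.

Answer: x ∈ {-2, 3}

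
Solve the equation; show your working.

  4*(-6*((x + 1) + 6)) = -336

Step 1. [4*(-6*((x + 1) + 6)) = -336] divide by the outer 4, so div: -6*((x + 1) + 6) = -84.
Step 2. [-6*((x + 1) + 6) = -84] -6·(inner) — divide through by -6, so div: (x + 1) + 6 = 14.
Step 3. [(x + 1) + 6 = 14] 6 comes off first (subtract 6). So sub: x + 1 = 8.
Step 4. [x + 1 = 8] 1 comes off first (subtract 1). So sub: x = 7.

Answer: x ∈ {7}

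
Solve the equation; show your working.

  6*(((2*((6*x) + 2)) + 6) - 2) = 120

Step 1. [6*(((2*((6*x) + 2)) + 6) - 2) = 120] LHS = 6·(…); ÷6 both sides, so div: ((2*((6*x) + 2)) + 6) - 2 = 20.
Step 2. [((2*((6*x) + 2)) + 6) - 2 = 20] -2 is outermost — add 2 both sides. So sub: (2*((6*x) + 2)) + 6 = 22.
Step 3. [(2*((6*x) + 2)) + 6 = 22] common factor 2 (LHS and 22) — divide through, so factor: ((6*x) + 2) + 3 = 11.
Step 4. [((6*x) + 2) + 3 = 11] the outer +3 inverts by subtracting 3, so sub: (6*x) + 2 = 8.
Step 5. [(6*x) + 2 = 8] +2 is outermost — subtract 2 both sides. So sub: 6*x = 6.
Step 6. [6*x = 6] leading coefficient 6: divide by 6. So div: x = 1.

Answer: x ∈ {1}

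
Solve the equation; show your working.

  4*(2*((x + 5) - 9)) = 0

Step 1. [4*(2*((x + 5) - 9)) = 0] 4·(inner) — divide through by 4. So div: 2*((x + 5) - 9) = 0.
Step 2. [2*((x + 5) - 9) = 0] LHS = 2·(…); ÷2 both sides ⇒ div: (x + 5) - 9 = 0.
Step 3. [(x + 5) - 9 = 0] the outer -9 inverts by adding 9 ⇒ sub: x + 5 = 9.
Step 4. [x + 5 = 9] peel the +5: subtract 5 from each side, so sub: x = 4.

Answer: x ∈ {4}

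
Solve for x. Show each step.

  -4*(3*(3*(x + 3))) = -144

Step 1. [-4*(3*(3*(x + 3))) = -144] -4 out front; divide by -4, so div: 3*(3*(x + 3)) = 36.
Step 2. [3*(3*(x + 3)) = 36] LHS = 3·(…); ÷3 both sides ⇒ div: 3*(x + 3) = 12.
Step 3. [3*(x + 3) = 12] LHS = 3·(…); ÷3 both sides ⇒ div: x + 3 = 4.
Step 4. [x + 3 = 4] 3 comes off first (subtract 3). So sub: x = 1.

Answer: x ∈ {1}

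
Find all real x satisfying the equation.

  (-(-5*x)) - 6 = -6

Step 1. [(-(-5*x)) - 6 = -6] 6 comes off first (add 6). So sub: -(-5*x) = 0.
Step 2. [-(-5*x) = 0] LHS negated; negate both sides. So neg: -5*x = 0.
Step 3. [-5*x = 0] leading coefficient -5: divide by -5. So div: x = 0.

Answer: x ∈ {0}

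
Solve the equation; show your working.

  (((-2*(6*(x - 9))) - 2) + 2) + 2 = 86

Step 1. [(((-2*(6*(x - 9))) - 2) + 2) + 2 = 86] 2 comes off first (subtract 2). So sub: ((-2*(6*(x - 9))) - 2) + 2 = 84.
Step 2. [((-2*(6*(x - 9))) - 2) + 2 = 84] subtract 2: x sits inside (… + 2). So sub: (-2*(6*(x - 9))) - 2 = 82.
Step 3. [(-2*(6*(x - 9))) - 2 = 82] common factor -2 (LHS and 82) — divide through ⇒ factor: (6*(x - 9)) + 1 = -41.
Step 4. [(6*(x - 9)) + 1 = -41] +1 is outermost — subtract 1 both sides ⇒ sub: 6*(x - 9) = -42.
Step 5. [6*(x - 9) = -42] 6 out front; divide by 6 ⇒ div: x - 9 = -7.
Step 6. [x - 9 = -7] the outer -9 inverts by adding 9 ⇒ sub: x = 2.

Answer: x ∈ {2}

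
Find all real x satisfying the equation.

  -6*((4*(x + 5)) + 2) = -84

Step 1. [-6*((4*(x + 5)) + 2) = -84] leading coefficient -6: divide by -6 ⇒ div: (4*(x + 5)) + 2 = 14.
Step 2. [(4*(x + 5)) + 2 = 14] 2 comes off first (subtract 2) ⇒ sub: 4*(x + 5) = 12.
Step 3. [4*(x + 5) = 12] 4·(inner) — divide through by 4 ⇒ div: x + 5 = 3.
Step 4. [x + 5 = 3] subtract 5: x sits inside (… + 5) ⇒ sub: x = -2.

Answer: x ∈ {-2}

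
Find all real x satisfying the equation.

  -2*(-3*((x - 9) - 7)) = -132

Step 1. [-2*(-3*((x - 9) - 7)) = -132] divide by the outer -2, so div: -3*((x - 9) - 7) = 66.
Step 2. [-3*((x - 9) - 7) = 66] leading coefficient -3: divide by -3 ⇒ div: (x - 9) - 7 = -22.
Step 3. [(x - 9) - 7 = -22] add 7: x sits inside (… - 7) ⇒ sub: x - 9 = -15.
Step 4. [x - 9 = -15] peel the -9: add 9 from each side. So sub: x = -6.

Answer: x ∈ {-6}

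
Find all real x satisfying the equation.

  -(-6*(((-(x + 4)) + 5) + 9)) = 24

Step 1. [-(-6*(((-(x + 4)) + 5) + 9)) = 24] LHS negated; negate both sides, so neg: -6*(((-(x + 4)) + 5) + 9) = -24.
Step 2. [-6*(((-(x + 4)) + 5) + 9) = -24] -6·(inner) — divide through by -6. So div: ((-(x + 4)) + 5) + 9 = 4.
Step 3. [((-(x + 4)) + 5) + 9 = 4] peel the +9: subtract 9 from each side. So sub: (-(x + 4)) + 5 = -5.
Step 4. [(-(x + 4)) + 5 = -5] the outer +5 inverts by subtracting 5, so sub: -(x + 4) = -10.
Step 5. [-(x + 4) = -10] leading − — multiply by −1 ⇒ neg: x + 4 = 10.
Step 6. [x + 4 = 10] 4 comes off first (subtract 4). So sub: x = 6.

Answer: x ∈ {6}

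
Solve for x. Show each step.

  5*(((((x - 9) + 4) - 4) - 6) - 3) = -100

Step 1. [5*(((((x - 9) + 4) - 4) - 6) - 3) = -100] 5 out front; divide by 5, so div: ((((x - 9) + 4) - 4) - 6) - 3 = -20.
Step 2. [((((x - 9) + 4) - 4) - 6) - 3 = -20] the outer -3 inverts by adding 3 ⇒ sub: (((x - 9) + 4) - 4) - 6 = -17.
Step 3. [(((x - 9) + 4) - 4) - 6 = -17] peel the -6: add 6 from each side ⇒ sub: ((x - 9) + 4) - 4 = -11.
Step 4. [((x - 9) + 4) - 4 = -11] 4 comes off first (add 4). So sub: (x - 9) + 4 = -7.
Step 5. [(x - 9) + 4 = -7] peel the +4: subtract 4 from each side. So sub: x - 9 = -11.
Step 6. [x - 9 = -11] add 9: x sits inside (… - 9), so sub: x = -2.

Answer: x ∈ {-2}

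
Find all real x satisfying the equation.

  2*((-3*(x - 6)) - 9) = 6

Step 1. [2*((-3*(x - 6)) - 9) = 6] divide by the outer 2 ⇒ div: (-3*(x - 6)) - 9 = 3.
Step 2. [(-3*(x - 6)) - 9 = 3] common factor -3 (LHS and 3) — divide through ⇒ factor: (x - 6) + 3 = -1.
Step 3. [(x - 6) + 3 = -1] peel the +3: subtract 3 from each side. So sub: x - 6 = -4.
Step 4. [x - 6 = -4] add 6: x sits inside (… - 6), so sub: x = 2.

Answer: x ∈ {2}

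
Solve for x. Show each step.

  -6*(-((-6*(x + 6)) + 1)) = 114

Step 1. [-6*(-((-6*(x + 6)) + 1)) = 114] divide by the outer -6 ⇒ div: -((-6*(x + 6)) + 1) = -19.
Step 2. [-((-6*(x + 6)) + 1) = -19] LHS negated; negate both sides, so neg: (-6*(x + 6)) + 1 = 19.
Step 3. [(-6*(x + 6)) + 1 = 19] +1 is outermost — subtract 1 both sides. So sub: -6*(x + 6) = 18.
Step 4. [-6*(x + 6) = 18] -6 out front; divide by -6. So div: x + 6 = -3.
Step 5. [x + 6 = -3] the outer +6 inverts by subtracting 6. So sub: x = -9.

Answer: x ∈ {-9}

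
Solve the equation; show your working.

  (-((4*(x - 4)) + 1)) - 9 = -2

Step 1. [(-((4*(x - 4)) + 1)) - 9 = -2] -9 is outermost — add 9 both sides, so sub: -((4*(x - 4)) + 1) = 7.
Step 2. [-((4*(x - 4)) + 1) = 7] leading − — multiply by −1 ⇒ neg: (4*(x - 4)) + 1 = -7.
Step 3. [(4*(x - 4)) + 1 = -7] peel the +1: subtract 1 from each side, so sub: 4*(x - 4) = -8.
Step 4. [4*(x - 4) = -8] divide by the outer 4, so div: x - 4 = -2.
Step 5. [x - 4 = -2] peel the -4: add 4 from each side, so sub: x = 2.

Answer: x ∈ {2}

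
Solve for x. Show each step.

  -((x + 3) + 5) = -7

Step 1. [-((x + 3) + 5) = -7] flip signs both sides. So neg: (x + 3) + 5 = 7.
Step 2. [(x + 3) + 5 = 7] peel the +5: subtract 5 from each side. So sub: x + 3 = 2.
Step 3. [x + 3 = 2] 3 comes off first (subtract 3) ⇒ sub: x = -1.

Answer: x ∈ {-1}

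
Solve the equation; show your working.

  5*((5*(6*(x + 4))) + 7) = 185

Step 1. [5*((5*(6*(x + 4))) + 7) = 185] LHS = 5·(…); ÷5 both sides. So div: (5*(6*(x + 4))) + 7 = 37.
Step 2. [(5*(6*(x + 4))) + 7 = 37] peel the +7: subtract 7 from each side, so sub: 5*(6*(x + 4)) = 30.
Step 3. [5*(6*(x + 4)) = 30] 5 out front; divide by 5 ⇒ div: 6*(x + 4) = 6.
Step 4. [6*(x + 4) = 6] LHS = 6·(…); ÷6 both sides. So div: x + 4 = 1.
Step 5. [x + 4 = 1] subtract 4: x sits inside (… + 4). So sub: x = -3.

Answer: x ∈ {-3}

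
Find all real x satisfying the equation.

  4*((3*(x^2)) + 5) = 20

Step 1. [4*((3*(x^2)) + 5) = 20] 4 out front; divide by 4 ⇒ div: (3*(x^2)) + 5 = 5.
Step 2. [(3*(x^2)) + 5 = 5] subtract 5: x sits inside (… + 5). So sub: 3*(x^2) = 0.
Step 3. [3*(x^2) = 0] leading coefficient 3: divide by 3 ⇒ div: x^2 = 0.
Step 4. [x^2 = 0] LHS squared, RHS 0 ≥ 0: apply √ (±) ⇒ sqrt: x = 0.

Answer: x ∈ {0}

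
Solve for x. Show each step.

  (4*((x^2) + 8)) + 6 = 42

Step 1. [(4*((x^2) + 8)) + 6 = 42] peel the +6: subtract 6 from each side ⇒ sub: 4*((x^2) + 8) = 36.
Step 2. [4*((x^2) + 8) = 36] divide by the outer 4, so div: (x^2) + 8 = 9.
Step 3. [(x^2) + 8 = 9] peel the +8: subtract 8 from each side ⇒ sub: x^2 = 1.
Step 4. [x^2 = 1] √ both sides: 1 ≥ 0 gives two branches, so sqrt: x = 1 or -1.

Answer: x ∈ {-1, 1}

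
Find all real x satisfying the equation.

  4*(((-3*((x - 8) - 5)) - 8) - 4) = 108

Step 1. [4*(((-3*((x - 8) - 5)) - 8) - 4) = 108] 4 out front; divide by 4 ⇒ div: ((-3*((x - 8) - 5)) - 8) - 4 = 27.
Step 2. [((-3*((x - 8) - 5)) - 8) - 4 = 27] peel the -4: add 4 from each side, so sub: (-3*((x - 8) - 5)) - 8 = 31.
Step 3. [(-3*((x - 8) - 5)) - 8 = 31] peel the -8: add 8 from each side. So sub: -3*((x - 8) - 5) = 39.
Step 4. [-3*((x - 8) - 5) = 39] divide by the outer -3, so div: (x - 8) - 5 = -13.
Step 5. [(x - 8) - 5 = -13] 5 comes off first (add 5), so sub: x - 8 = -8.
Step 6. [x - 8 = -8] peel the -8: add 8 from each side. So sub: x = 0.

Answer: x ∈ {0}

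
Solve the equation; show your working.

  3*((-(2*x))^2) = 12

Step 1. [3*((-(2*x))^2) = 12] leading coefficient 3: divide by 3. So div: (-(2*x))^2 = 4.
Step 2. [(-(2*x))^2 = 4] 4 ≥ 0, LHS is (·)² — take ±√ ⇒ sqrt: -(2*x) = 2 or -2.
Step 3. [-(2*x) = 2 or -2] flip signs both sides ⇒ neg: 2*x = -2 or 2.
Step 4. [2*x = -2 or 2] divide by the outer 2, so div: x = -1 or 1.

Answer: x ∈ {-1, 1}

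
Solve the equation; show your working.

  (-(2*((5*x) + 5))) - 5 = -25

Step 1. [(-(2*((5*x) + 5))) - 5 = -25] the outer -5 inverts by adding 5, so sub: -(2*((5*x) + 5)) = -20.
Step 2. [-(2*((5*x) + 5)) = -20] leading − — multiply by −1 ⇒ neg: 2*((5*x) + 5) = 20.
Step 3. [2*((5*x) + 5) = 20] 2 out front; divide by 2. So div: (5*x) + 5 = 10.
Step 4. [(5*x) + 5 = 10] 5 divides every term; factor it out. So factor: x + 1 = 2.
Step 5. [x + 1 = 2] subtract 1: x sits inside (… + 1) ⇒ sub: x = 1.

Answer: x ∈ {1}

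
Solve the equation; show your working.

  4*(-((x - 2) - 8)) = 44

Step 1. [4*(-((x - 2) - 8)) = 44] leading coefficient 4: divide by 4 ⇒ div: -((x - 2) - 8) = 11.
Step 2. [-((x - 2) - 8) = 11] leading − — multiply by −1. So neg: (x - 2) - 8 = -11.
Step 3. [(x - 2) - 8 = -11] -8 is outermost — add 8 both sides ⇒ sub: x - 2 = -3.
Step 4. [x - 2 = -3] the outer -2 inverts by adding 2. So sub: x = -1.

Answer: x ∈ {-1}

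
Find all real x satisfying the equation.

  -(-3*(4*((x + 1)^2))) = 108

Step 1. [-(-3*(4*((x + 1)^2))) = 108] flip signs both sides ⇒ neg: -3*(4*((x + 1)^2)) = -108.
Step 2. [-3*(4*((x + 1)^2)) = -108] LHS = -3·(…); ÷-3 both sides, so div: 4*((x + 1)^2) = 36.
Step 3. [4*((x + 1)^2) = 36] divide by the outer 4. So div: (x + 1)^2 = 9.
Step 4. [(x + 1)^2 = 9] √ both sides: 9 ≥ 0 gives two branches. So sqrt: x + 1 = 3 or -3.
Step 5. [x + 1 = 3 or -3] 1 comes off first (subtract 1), so sub: x = 2 or -4.

Answer: x ∈ {-4, 2}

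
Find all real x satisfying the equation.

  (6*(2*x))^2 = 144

Step 1. [(6*(2*x))^2 = 144] √ both sides: 144 ≥ 0 gives two branches ⇒ sqrt: 6*(2*x) = 12 or -12.
Step 2. [6*(2*x) = 12 or -12] divide by the outer 6 ⇒ div: 2*x = 2 or -2.
Step 3. [2*x = 2 or -2] 2 out front; divide by 2. So div: x = 1 or -1.

Answer: x ∈ {-1, 1}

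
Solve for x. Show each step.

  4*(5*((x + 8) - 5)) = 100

Step 1. [4*(5*((x + 8) - 5)) = 100] leading coefficient 4: divide by 4, so div: 5*((x + 8) - 5) = 25.
Step 2. [5*((x + 8) - 5) = 25] 5·(inner) — divide through by 5 ⇒ div: (x + 8) - 5 = 5.
Step 3. [(x + 8) - 5 = 5] 5 comes off first (add 5) ⇒ sub: x + 8 = 10.
Step 4. [x + 8 = 10] subtract 8: x sits inside (… + 8). So sub: x = 2.

Answer: x ∈ {2}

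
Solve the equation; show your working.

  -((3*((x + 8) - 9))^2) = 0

Step 1. [-((3*((x + 8) - 9))^2) = 0] LHS negated; negate both sides, so neg: (3*((x + 8) - 9))^2 = 0.
Step 2. [(3*((x + 8) - 9))^2 = 0] LHS squared, RHS 0 ≥ 0: apply √ (±). So sqrt: 3*((x + 8) - 9) = 0.
Step 3. [3*((x + 8) - 9) = 0] 3 out front; divide by 3 ⇒ div: (x + 8) - 9 = 0.
Step 4. [(x + 8) - 9 = 0] the outer -9 inverts by adding 9. So sub: x + 8 = 9.
Step 5. [x + 8 = 9] peel the +8: subtract 8 from each side ⇒ sub: x = 1.

Answer: x ∈ {1}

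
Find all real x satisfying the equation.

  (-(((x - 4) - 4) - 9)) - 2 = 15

Step 1. [(-(((x - 4) - 4) - 9)) - 2 = 15] add 2: x sits inside (… - 2). So sub: -(((x - 4) - 4) - 9) = 17.
Step 2. [-(((x - 4) - 4) - 9) = 17] flip signs both sides, so neg: ((x - 4) - 4) - 9 = -17.
Step 3. [((x - 4) - 4) - 9 = -17] -9 is outermost — add 9 both sides. So sub: (x - 4) - 4 = -8.
Step 4. [(x - 4) - 4 = -8] 4 comes off first (add 4), so sub: x - 4 = -4.
Step 5. [x - 4 = -4] -4 is outermost — add 4 both sides ⇒ sub: x = 0.

Answer: x ∈ {0}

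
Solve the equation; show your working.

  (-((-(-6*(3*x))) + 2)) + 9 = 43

Step 1. [(-((-(-6*(3*x))) + 2)) + 9 = 43] 9 comes off first (subtract 9), so sub: -((-(-6*(3*x))) + 2) = 34.
Step 2. [-((-(-6*(3*x))) + 2) = 34] leading − — multiply by −1. So neg: (-(-6*(3*x))) + 2 = -34.
Step 3. [(-(-6*(3*x))) + 2 = -34] peel the +2: subtract 2 from each side. So sub: -(-6*(3*x)) = -36.
Step 4. [-(-6*(3*x)) = -36] LHS negated; negate both sides, so neg: -6*(3*x) = 36.
Step 5. [-6*(3*x) = 36] leading coefficient -6: divide by -6. So div: 3*x = -6.
Step 6. [3*x = -6] leading coefficient 3: divide by 3, so div: x = -2.

Answer: x ∈ {-2}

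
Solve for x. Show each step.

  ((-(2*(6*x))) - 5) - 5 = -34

Step 1. [((-(2*(6*x))) - 5) - 5 = -34] add 5: x sits inside (… - 5). So sub: (-(2*(6*x))) - 5 = -29.
Step 2. [(-(2*(6*x))) - 5 = -29] -5 is outermost — add 5 both sides. So sub: -(2*(6*x)) = -24.
Step 3. [-(2*(6*x)) = -24] LHS negated; negate both sides, so neg: 2*(6*x) = 24.
Step 4. [2*(6*x) = 24] LHS = 2·(…); ÷2 both sides, so div: 6*x = 12.
Step 5. [6*x = 12] leading coefficient 6: divide by 6. So div: x = 2.

Answer: x ∈ {2}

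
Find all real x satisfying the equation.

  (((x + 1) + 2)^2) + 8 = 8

Step 1. [(((x + 1) + 2)^2) + 8 = 8] peel the +8: subtract 8 from each side. So sub: ((x + 1) + 2)^2 = 0.
Step 2. [((x + 1) + 2)^2 = 0] √ both sides: 0 ≥ 0 gives two branches. So sqrt: (x + 1) + 2 = 0.
Step 3. [(x + 1) + 2 = 0] subtract 2: x sits inside (… + 2). So sub: x + 1 = -2.
Step 4. [x + 1 = -2] +1 is outermost — subtract 1 both sides ⇒ sub: x = -3.

Answer: x ∈ {-3}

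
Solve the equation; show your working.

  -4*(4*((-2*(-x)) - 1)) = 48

Step 1. [-4*(4*((-2*(-x)) - 1)) = 48] leading coefficient -4: divide by -4. So div: 4*((-2*(-x)) - 1) = -12.
Step 2. [4*((-2*(-x)) - 1) = -12] leading coefficient 4: divide by 4. So div: (-2*(-x)) - 1 = -3.
Step 3. [(-2*(-x)) - 1 = -3] peel the -1: add 1 from each side. So sub: -2*(-x) = -2.
Step 4. [-2*(-x) = -2] leading coefficient -2: divide by -2 ⇒ div: -x = 1.
Step 5. [-x = 1] flip signs both sides. So neg: x = -1.

Answer: x ∈ {-1}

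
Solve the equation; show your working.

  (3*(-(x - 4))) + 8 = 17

Step 1. [(3*(-(x - 4))) + 8 = 17] 8 comes off first (subtract 8). So sub: 3*(-(x - 4)) = 9.
Step 2. [3*(-(x - 4)) = 9] 3 out front; divide by 3, so div: -(x - 4) = 3.
Step 3. [-(x - 4) = 3] flip signs both sides. So neg: x - 4 = -3.
Step 4. [x - 4 = -3] add 4: x sits inside (… - 4). So sub: x = 1.

Answer: x ∈ {1}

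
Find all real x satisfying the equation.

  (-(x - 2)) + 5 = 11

Step 1. [(-(x - 2)) + 5 = 11] the outer +5 inverts by subtracting 5, so sub: -(x - 2) = 6.
Step 2. [-(x - 2) = 6] flip signs both sides ⇒ neg: x - 2 = -6.
Step 3. [x - 2 = -6] add 2: x sits inside (… - 2). So sub: x = -4.

Answer: x ∈ {-4}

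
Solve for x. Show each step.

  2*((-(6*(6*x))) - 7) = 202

Step 1. [2*((-(6*(6*x))) - 7) = 202] leading coefficient 2: divide by 2 ⇒ div: (-(6*(6*x))) - 7 = 101.
Step 2. [(-(6*(6*x))) - 7 = 101] 7 comes off first (add 7), so sub: -(6*(6*x)) = 108.
Step 3. [-(6*(6*x)) = 108] flip signs both sides. So neg: 6*(6*x) = -108.
Step 4. [6*(6*x) = -108] 6·(inner) — divide through by 6 ⇒ div: 6*x = -18.
Step 5. [6*x = -18] LHS = 6·(…); ÷6 both sides. So div: x = -3.

Answer: x ∈ {-3}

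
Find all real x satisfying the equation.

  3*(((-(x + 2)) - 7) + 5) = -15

Step 1. [3*(((-(x + 2)) - 7) + 5) = -15] LHS = 3·(…); ÷3 both sides. So div: ((-(x + 2)) - 7) + 5 = -5.
Step 2. [((-(x + 2)) - 7) + 5 = -5] the outer +5 inverts by subtracting 5, so sub: (-(x + 2)) - 7 = -10.
Step 3. [(-(x + 2)) - 7 = -10] -7 is outermost — add 7 both sides ⇒ sub: -(x + 2) = -3.
Step 4. [-(x + 2) = -3] flip signs both sides ⇒ neg: x + 2 = 3.
Step 5. [x + 2 = 3] the outer +2 inverts by subtracting 2. So sub: x = 1.

Answer: x ∈ {1}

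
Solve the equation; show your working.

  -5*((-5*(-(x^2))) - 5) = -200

Step 1. [-5*((-5*(-(x^2))) - 5) = -200] -5·(inner) — divide through by -5 ⇒ div: (-5*(-(x^2))) - 5 = 40.
Step 2. [(-5*(-(x^2))) - 5 = 40] -5 | LHS and -5 | 40: pull -5 out, so factor: (-(x^2)) + 1 = -8.
Step 3. [(-(x^2)) + 1 = -8] subtract 1: x sits inside (… + 1), so sub: -(x^2) = -9.
Step 4. [-(x^2) = -9] flip signs both sides, so neg: x^2 = 9.
Step 5. [x^2 = 9] LHS squared, RHS 9 ≥ 0: apply √ (±). So sqrt: x = 3 or -3.

Answer: x ∈ {-3, 3}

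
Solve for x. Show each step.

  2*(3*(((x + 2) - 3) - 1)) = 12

Step 1. [2*(3*(((x + 2) - 3) - 1)) = 12] LHS = 2·(…); ÷2 both sides, so div: 3*(((x + 2) - 3) - 1) = 6.
Step 2. [3*(((x + 2) - 3) - 1) = 6] LHS = 3·(…); ÷3 both sides. So div: ((x + 2) - 3) - 1 = 2.
Step 3. [((x + 2) - 3) - 1 = 2] -1 is outermost — add 1 both sides. So sub: (x + 2) - 3 = 3.
Step 4. [(x + 2) - 3 = 3] peel the -3: add 3 from each side, so sub: x + 2 = 6.
Step 5. [x + 2 = 6] 2 comes off first (subtract 2) ⇒ sub: x = 4.

Answer: x ∈ {4}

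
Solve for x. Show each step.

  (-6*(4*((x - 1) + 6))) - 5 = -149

Step 1. [(-6*(4*((x - 1) + 6))) - 5 = -149] peel the -5: add 5 from each side, so sub: -6*(4*((x - 1) + 6)) = -144.
Step 2. [-6*(4*((x - 1) + 6)) = -144] LHS = -6·(…); ÷-6 both sides ⇒ div: 4*((x - 1) + 6) = 24.
Step 3. [4*((x - 1) + 6) = 24] divide by the outer 4, so div: (x - 1) + 6 = 6.
Step 4. [(x - 1) + 6 = 6] peel the +6: subtract 6 from each side ⇒ sub: x - 1 = 0.
Step 5. [x - 1 = 0] the outer -1 inverts by adding 1 ⇒ sub: x = 1.

Answer: x ∈ {1}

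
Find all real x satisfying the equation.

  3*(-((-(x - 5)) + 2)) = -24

Step 1. [3*(-((-(x - 5)) + 2)) = -24] divide by the outer 3 ⇒ div: -((-(x - 5)) + 2) = -8.
Step 2. [-((-(x - 5)) + 2) = -8] leading − — multiply by −1. So neg: (-(x - 5)) + 2 = 8.
Step 3. [(-(x - 5)) + 2 = 8] peel the +2: subtract 2 from each side, so sub: -(x - 5) = 6.
Step 4. [-(x - 5) = 6] leading − — multiply by −1, so neg: x - 5 = -6.
Step 5. [x - 5 = -6] the outer -5 inverts by adding 5 ⇒ sub: x = -1.

Answer: x ∈ {-1}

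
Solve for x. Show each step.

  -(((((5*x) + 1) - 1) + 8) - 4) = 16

Step 1. [-(((((5*x) + 1) - 1) + 8) - 4) = 16] LHS negated; negate both sides, so neg: ((((5*x) + 1) - 1) + 8) - 4 = -16.
Step 2. [((((5*x) + 1) - 1) + 8) - 4 = -16] peel the -4: add 4 from each side. So sub: (((5*x) + 1) - 1) + 8 = -12.
Step 3. [(((5*x) + 1) - 1) + 8 = -12] +8 is outermost — subtract 8 both sides, so sub: ((5*x) + 1) - 1 = -20.
Step 4. [((5*x) + 1) - 1 = -20] the outer -1 inverts by adding 1 ⇒ sub: (5*x) + 1 = -19.
Step 5. [(5*x) + 1 = -19] 1 comes off first (subtract 1), so sub: 5*x = -20.
Step 6. [5*x = -20] divide by the outer 5, so div: x = -4.

Answer: x ∈ {-4}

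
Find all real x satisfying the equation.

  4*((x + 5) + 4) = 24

Step 1. [4*((x + 5) + 4) = 24] LHS = 4·(…); ÷4 both sides ⇒ div: (x + 5) + 4 = 6.
Step 2. [(x + 5) + 4 = 6] the outer +4 inverts by subtracting 4, so sub: x + 5 = 2.
Step 3. [x + 5 = 2] subtract 5: x sits inside (… + 5) ⇒ sub: x = -3.

Answer: x ∈ {-3}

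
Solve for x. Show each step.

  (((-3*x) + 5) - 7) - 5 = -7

Step 1. [(((-3*x) + 5) - 7) - 5 = -7] peel the -5: add 5 from each side. So sub: ((-3*x) + 5) - 7 = -2.
Step 2. [((-3*x) + 5) - 7 = -2] add 7: x sits inside (… - 7). So sub: (-3*x) + 5 = 5.
Step 3. [(-3*x) + 5 = 5] +5 is outermost — subtract 5 both sides. So sub: -3*x = 0.
Step 4. [-3*x = 0] divide by the outer -3, so div: x = 0.

Answer: x ∈ {0}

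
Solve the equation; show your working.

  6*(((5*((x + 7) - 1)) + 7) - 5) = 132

Step 1. [6*(((5*((x + 7) - 1)) + 7) - 5) = 132] 6·(inner) — divide through by 6, so div: ((5*((x + 7) - 1)) + 7) - 5 = 22.
Step 2. [((5*((x + 7) - 1)) + 7) - 5 = 22] -5 is outermost — add 5 both sides. So sub: (5*((x + 7) - 1)) + 7 = 27.
Step 3. [(5*((x + 7) - 1)) + 7 = 27] subtract 7: x sits inside (… + 7). So sub: 5*((x + 7) - 1) = 20.
Step 4. [5*((x + 7) - 1) = 20] divide by the outer 5, so div: (x + 7) - 1 = 4.
Step 5. [(x + 7) - 1 = 4] -1 is outermost — add 1 both sides. So sub: x + 7 = 5.
Step 6. [x + 7 = 5] peel the +7: subtract 7 from each side, so sub: x = -2.

Answer: x ∈ {-2}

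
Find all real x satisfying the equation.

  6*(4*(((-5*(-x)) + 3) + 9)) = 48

Step 1. [6*(4*(((-5*(-x)) + 3) + 9)) = 48] LHS = 6·(…); ÷6 both sides. So div: 4*(((-5*(-x)) + 3) + 9) = 8.
Step 2. [4*(((-5*(-x)) + 3) + 9) = 8] divide by the outer 4, so div: ((-5*(-x)) + 3) + 9 = 2.
Step 3. [((-5*(-x)) + 3) + 9 = 2] +9 is outermost — subtract 9 both sides ⇒ sub: (-5*(-x)) + 3 = -7.
Step 4. [(-5*(-x)) + 3 = -7] peel the +3: subtract 3 from each side ⇒ sub: -5*(-x) = -10.
Step 5. [-5*(-x) = -10] -5 out front; divide by -5. So div: -x = 2.
Step 6. [-x = 2] LHS negated; negate both sides, so neg: x = -2.

Answer: x ∈ {-2}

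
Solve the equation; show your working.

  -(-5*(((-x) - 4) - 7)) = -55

Step 1. [-(-5*(((-x) - 4) - 7)) = -55] LHS negated; negate both sides. So neg: -5*(((-x) - 4) - 7) = 55.
Step 2. [-5*(((-x) - 4) - 7) = 55] divide by the outer -5. So div: ((-x) - 4) - 7 = -11.
Step 3. [((-x) - 4) - 7 = -11] peel the -7: add 7 from each side. So sub: (-x) - 4 = -4.
Step 4. [(-x) - 4 = -4] 4 comes off first (add 4) ⇒ sub: -x = 0.
Step 5. [-x = 0] leading − — multiply by −1 ⇒ neg: x = 0.

Answer: x ∈ {0}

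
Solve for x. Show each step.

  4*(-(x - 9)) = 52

Step 1. [4*(-(x - 9)) = 52] 4·(inner) — divide through by 4, so div: -(x - 9) = 13.
Step 2. [-(x - 9) = 13] flip signs both sides, so neg: x - 9 = -13.
Step 3. [x - 9 = -13] 9 comes off first (add 9), so sub: x = -4.

Answer: x ∈ {-4}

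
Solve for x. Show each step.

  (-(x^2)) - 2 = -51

Step 1. [(-(x^2)) - 2 = -51] 2 comes off first (add 2), so sub: -(x^2) = -49.
Step 2. [-(x^2) = -49] leading − — multiply by −1, so neg: x^2 = 49.
Step 3. [x^2 = 49] LHS squared, RHS 49 ≥ 0: apply √ (±) ⇒ sqrt: x = 7 or -7.

Answer: x ∈ {-7, 7}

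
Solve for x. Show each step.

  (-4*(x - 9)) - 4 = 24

Step 1. [(-4*(x - 9)) - 4 = 24] the outer -4 inverts by adding 4, so sub: -4*(x - 9) = 28.
Step 2. [-4*(x - 9) = 28] leading coefficient -4: divide by -4. So div: x - 9 = -7.
Step 3. [x - 9 = -7] the outer -9 inverts by adding 9 ⇒ sub: x = 2.

Answer: x ∈ {2}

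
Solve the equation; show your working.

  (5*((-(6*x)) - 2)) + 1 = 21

Step 1. [(5*((-(6*x)) - 2)) + 1 = 21] 1 comes off first (subtract 1), so sub: 5*((-(6*x)) - 2) = 20.
Step 2. [5*((-(6*x)) - 2) = 20] 5 out front; divide by 5. So div: (-(6*x)) - 2 = 4.
Step 3. [(-(6*x)) - 2 = 4] add 2: x sits inside (… - 2) ⇒ sub: -(6*x) = 6.
Step 4. [-(6*x) = 6] leading − — multiply by −1 ⇒ neg: 6*x = -6.
Step 5. [6*x = -6] 6 out front; divide by 6 ⇒ div: x = -1.

Answer: x ∈ {-1}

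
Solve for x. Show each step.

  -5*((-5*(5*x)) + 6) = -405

Step 1. [-5*((-5*(5*x)) + 6) = -405] -5 out front; divide by -5, so div: (-5*(5*x)) + 6 = 81.
Step 2. [(-5*(5*x)) + 6 = 81] 6 comes off first (subtract 6) ⇒ sub: -5*(5*x) = 75.
Step 3. [-5*(5*x) = 75] -5 out front; divide by -5 ⇒ div: 5*x = -15.
Step 4. [5*x = -15] 5·(inner) — divide through by 5 ⇒ div: x = -3.

Answer: x ∈ {-3}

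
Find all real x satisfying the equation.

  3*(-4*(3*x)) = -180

Step 1. [3*(-4*(3*x)) = -180] 3·(inner) — divide through by 3. So div: -4*(3*x) = -60.
Step 2. [-4*(3*x) = -60] divide by the outer -4. So div: 3*x = 15.
Step 3. [3*x = 15] leading coefficient 3: divide by 3. So div: x = 5.

Answer: x ∈ {5}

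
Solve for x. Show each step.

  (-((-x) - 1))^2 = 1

Step 1. [(-((-x) - 1))^2 = 1] 1 ≥ 0, LHS is (·)² — take ±√, so sqrt: -((-x) - 1) = 1 or -1.
Step 2. [-((-x) - 1) = 1 or -1] LHS negated; negate both sides ⇒ neg: (-x) - 1 = -1 or 1.
Step 3. [(-x) - 1 = -1 or 1] 1 comes off first (add 1), so sub: -x = 0 or 2.
Step 4. [-x = 0 or 2] flip signs both sides, so neg: x = 0 or -2.

Answer: x ∈ {-2, 0}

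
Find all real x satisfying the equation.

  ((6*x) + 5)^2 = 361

Step 1. [((6*x) + 5)^2 = 361] LHS squared, RHS 361 ≥ 0: apply √ (±) ⇒ sqrt: (6*x) + 5 = 19 or -19.
Step 2. [(6*x) + 5 = 19 or -19] peel the +5: subtract 5 from each side, so sub: 6*x = 14 or -24.
Step 3. [6*x = 14 or -24] 6·(inner) — divide through by 6, so div: x = 7/3 or -4.

Answer: x ∈ {-4, 7/3}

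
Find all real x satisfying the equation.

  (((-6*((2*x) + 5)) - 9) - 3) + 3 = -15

Step 1. [(((-6*((2*x) + 5)) - 9) - 3) + 3 = -15] peel the +3: subtract 3 from each side, so sub: ((-6*((2*x) + 5)) - 9) - 3 = -18.
Step 2. [((-6*((2*x) + 5)) - 9) - 3 = -18] add 3: x sits inside (… - 3), so sub: (-6*((2*x) + 5)) - 9 = -15.
Step 3. [(-6*((2*x) + 5)) - 9 = -15] add 9: x sits inside (… - 9), so sub: -6*((2*x) + 5) = -6.
Step 4. [-6*((2*x) + 5) = -6] leading coefficient -6: divide by -6. So div: (2*x) + 5 = 1.
Step 5. [(2*x) + 5 = 1] peel the +5: subtract 5 from each side. So sub: 2*x = -4.
Step 6. [2*x = -4] 2 out front; divide by 2. So div: x = -2.

Answer: x ∈ {-2}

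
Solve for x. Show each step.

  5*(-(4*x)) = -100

Step 1. [5*(-(4*x)) = -100] LHS = 5·(…); ÷5 both sides. So div: -(4*x) = -20.
Step 2. [-(4*x) = -20] flip signs both sides ⇒ neg: 4*x = 20.
Step 3. [4*x = 20] 4 out front; divide by 4, so div: x = 5.

Answer: x ∈ {5}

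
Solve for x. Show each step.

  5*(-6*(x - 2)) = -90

Step 1. [5*(-6*(x - 2)) = -90] leading coefficient 5: divide by 5. So div: -6*(x - 2) = -18.
Step 2. [-6*(x - 2) = -18] LHS = -6·(…); ÷-6 both sides. So div: x - 2 = 3.
Step 3. [x - 2 = 3] -2 is outermost — add 2 both sides. So sub: x = 5.

Answer: x ∈ {5}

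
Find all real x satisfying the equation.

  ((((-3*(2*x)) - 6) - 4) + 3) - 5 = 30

Step 1. [((((-3*(2*x)) - 6) - 4) + 3) - 5 = 30] -5 is outermost — add 5 both sides, so sub: (((-3*(2*x)) - 6) - 4) + 3 = 35.
Step 2. [(((-3*(2*x)) - 6) - 4) + 3 = 35] +3 is outermost — subtract 3 both sides ⇒ sub: ((-3*(2*x)) - 6) - 4 = 32.
Step 3. [((-3*(2*x)) - 6) - 4 = 32] the outer -4 inverts by adding 4, so sub: (-3*(2*x)) - 6 = 36.
Step 4. [(-3*(2*x)) - 6 = 36] -3 divides every term; factor it out, so factor: (2*x) + 2 = -12.
Step 5. [(2*x) + 2 = -12] subtract 2: x sits inside (… + 2). So sub: 2*x = -14.
Step 6. [2*x = -14] leading coefficient 2: divide by 2 ⇒ div: x = -7.

Answer: x ∈ {-7}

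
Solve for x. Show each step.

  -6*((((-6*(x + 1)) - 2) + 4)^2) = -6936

Step 1. [-6*((((-6*(x + 1)) - 2) + 4)^2) = -6936] -6·(inner) — divide through by -6 ⇒ div: (((-6*(x + 1)) - 2) + 4)^2 = 1156.
Step 2. [(((-6*(x + 1)) - 2) + 4)^2 = 1156] 1156 ≥ 0, LHS is (·)² — take ±√, so sqrt: ((-6*(x + 1)) - 2) + 4 = 34 or -34.
Step 3. [((-6*(x + 1)) - 2) + 4 = 34 or -34] peel the +4: subtract 4 from each side ⇒ sub: (-6*(x + 1)) - 2 = 30 or -38.
Step 4. [(-6*(x + 1)) - 2 = 30 or -38] 2 comes off first (add 2) ⇒ sub: -6*(x + 1) = 32 or -36.
Step 5. [-6*(x + 1) = 32 or -36] divide by the outer -6. So div: x + 1 = -16/3 or 6.
Step 6. [x + 1 = -16/3 or 6] 1 comes off first (subtract 1) ⇒ sub: x = -19/3 or 5.

Answer: x ∈ {-19/3, 5}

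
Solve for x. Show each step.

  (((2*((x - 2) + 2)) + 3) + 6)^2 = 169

Step 1. [(((2*((x - 2) + 2)) + 3) + 6)^2 = 169] √ both sides: 169 ≥ 0 gives two branches. So sqrt: ((2*((x - 2) + 2)) + 3) + 6 = 13 or -13.
Step 2. [((2*((x - 2) + 2)) + 3) + 6 = 13 or -13] subtract 6: x sits inside (… + 6). So sub: (2*((x - 2) + 2)) + 3 = 7 or -19.
Step 3. [(2*((x - 2) + 2)) + 3 = 7 or -19] +3 is outermost — subtract 3 both sides. So sub: 2*((x - 2) + 2) = 4 or -22.
Step 4. [2*((x - 2) + 2) = 4 or -22] divide by the outer 2. So div: (x - 2) + 2 = 2 or -11.
Step 5. [(x - 2) + 2 = 2 or -11] 2 comes off first (subtract 2) ⇒ sub: x - 2 = 0 or -13.
Step 6. [x - 2 = 0 or -13] 2 comes off first (add 2). So sub: x = 2 or -11.

Answer: x ∈ {-11, 2}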